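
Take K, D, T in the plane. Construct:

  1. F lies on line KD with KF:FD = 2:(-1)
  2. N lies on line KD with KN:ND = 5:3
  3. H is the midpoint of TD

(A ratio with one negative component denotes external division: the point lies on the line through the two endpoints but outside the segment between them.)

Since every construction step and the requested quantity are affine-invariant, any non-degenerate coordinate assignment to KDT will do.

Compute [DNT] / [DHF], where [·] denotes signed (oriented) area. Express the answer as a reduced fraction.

[DNT]:[DHF] = 3/4

Set K = (0, 0), D = (1, 0), T = (0, 1); any affine frame gives the same invariant.
1. F lies on line KD with KF:FD = 2:(-1) ⇒ F = (2, 0)
2. N lies on line KD with KN:ND = 5:3 ⇒ N = (5/8, 0)
3. H is the midpoint of TD ⇒ H = (1/2, 1/2)
2·[DNT] = -3/8, 2·[DHF] = -1/2
[DNT]:[DHF] = -3/8:-1/2 = 3/4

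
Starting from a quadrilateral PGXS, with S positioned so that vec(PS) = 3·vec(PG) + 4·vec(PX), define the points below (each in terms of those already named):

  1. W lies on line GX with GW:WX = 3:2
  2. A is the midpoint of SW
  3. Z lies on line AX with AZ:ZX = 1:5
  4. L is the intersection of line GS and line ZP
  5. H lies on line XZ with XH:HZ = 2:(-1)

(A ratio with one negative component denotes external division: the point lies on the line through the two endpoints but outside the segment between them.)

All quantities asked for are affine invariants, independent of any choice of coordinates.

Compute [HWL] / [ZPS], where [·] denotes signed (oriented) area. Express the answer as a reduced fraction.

[HWL]:[ZPS] = -122/21

Choose coordinates P = (0, 0), G = (1, 0), X = (0, 1), S = (3, 4).
1. W lies on line GX with GW:WX = 3:2 ⇒ W = (2/5, 3/5)
2. A is the midpoint of SW ⇒ A = (17/10, 23/10)
3. Z lies on line AX with AZ:ZX = 1:5 ⇒ Z = (17/12, 25/12)
4. L is the intersection of line GS and line ZP ⇒ L = (34/9, 50/9)
5. H lies on line XZ with XH:HZ = 2:(-1) ⇒ H = (17/6, 19/6)
2·[HWL] = -61/18, 2·[ZPS] = 7/12
[HWL]:[ZPS] = -61/18:7/12 = -122/21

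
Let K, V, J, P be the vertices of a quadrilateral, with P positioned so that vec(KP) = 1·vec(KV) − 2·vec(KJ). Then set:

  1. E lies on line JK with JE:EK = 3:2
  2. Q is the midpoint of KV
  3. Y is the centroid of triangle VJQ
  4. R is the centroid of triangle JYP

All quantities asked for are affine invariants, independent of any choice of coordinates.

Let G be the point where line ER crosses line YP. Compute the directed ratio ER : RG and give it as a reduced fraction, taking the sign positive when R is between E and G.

ER:RG = 77/25

Set K = (0, 0), V = (1, 0), J = (0, 1), P = (1, -2); any affine frame gives the same invariant.
1. E lies on line JK with JE:EK = 3:2 ⇒ E = (0, 2/5)
2. Q is the midpoint of KV ⇒ Q = (1/2, 0)
3. Y is the centroid of triangle VJQ ⇒ Y = (1/2, 1/3)
4. R is the centroid of triangle JYP ⇒ R = (1/2, -2/9)
line ER meets YP at G = (51/77, -14/33)
R = E + t·(G−E) with t = 77/102, so ER:RG = 77/102:25/102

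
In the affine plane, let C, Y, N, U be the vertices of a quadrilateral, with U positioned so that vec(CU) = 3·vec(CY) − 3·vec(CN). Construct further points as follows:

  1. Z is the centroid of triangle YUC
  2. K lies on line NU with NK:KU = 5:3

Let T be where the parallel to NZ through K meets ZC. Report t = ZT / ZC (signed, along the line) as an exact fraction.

t = -5/16

Set C = (0, 0), Y = (1, 0), N = (0, 1), U = (3, -3); any affine frame gives the same invariant.
1. Z is the centroid of triangle YUC ⇒ Z = (4/3, -1)
2. K lies on line NU with NK:KU = 5:3 ⇒ K = (15/8, -3/2)
through K parallel to NZ: direction (4/3, -2); meets ZC at T = (7/4, -21/16)
T = Z + t·(C−Z) with t = -5/16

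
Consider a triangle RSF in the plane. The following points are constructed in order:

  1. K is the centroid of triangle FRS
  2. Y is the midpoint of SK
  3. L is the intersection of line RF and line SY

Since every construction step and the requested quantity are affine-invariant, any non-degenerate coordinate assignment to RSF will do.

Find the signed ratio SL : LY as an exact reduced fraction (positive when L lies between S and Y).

SL:LY = -3/2

Set R = (0, 0), S = (1, 0), F = (0, 1); any affine frame gives the same invariant.
1. K is the centroid of triangle FRS ⇒ K = (1/3, 1/3)
2. Y is the midpoint of SK ⇒ Y = (2/3, 1/6)
3. L is the intersection of line RF and line SY ⇒ L = (0, 1/2)
L = S + t·(Y−S) with t = 3, so SL:LY = t:(1−t) = 3:-2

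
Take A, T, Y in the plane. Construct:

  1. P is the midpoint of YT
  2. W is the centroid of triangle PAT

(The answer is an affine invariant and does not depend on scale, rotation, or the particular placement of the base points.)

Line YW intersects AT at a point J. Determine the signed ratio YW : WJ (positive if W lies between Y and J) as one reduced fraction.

YW:WJ = 5

Choose coordinates A = (0, 0), T = (1, 0), Y = (0, 1).
1. P is the midpoint of YT ⇒ P = (1/2, 1/2)
2. W is the centroid of triangle PAT ⇒ W = (1/2, 1/6)
line YW meets AT at J = (3/5, 0)
W = Y + t·(J−Y) with t = 5/6, so YW:WJ = 5/6:1/6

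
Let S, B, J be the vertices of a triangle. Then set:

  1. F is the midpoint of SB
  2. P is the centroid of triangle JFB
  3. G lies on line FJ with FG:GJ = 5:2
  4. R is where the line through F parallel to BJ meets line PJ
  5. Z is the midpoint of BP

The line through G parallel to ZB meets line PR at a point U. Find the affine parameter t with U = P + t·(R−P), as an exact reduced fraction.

t = -3/14

Choose coordinates S = (0, 0), B = (1, 0), J = (0, 1).
1. F is the midpoint of SB ⇒ F = (1/2, 0)
2. P is the centroid of triangle JFB ⇒ P = (1/2, 1/3)
3. G lies on line FJ with FG:GJ = 5:2 ⇒ G = (1/7, 5/7)
4. R is where the line through F parallel to BJ meets line PJ ⇒ R = (3/2, -1)
5. Z is the midpoint of BP ⇒ Z = (3/4, 1/6)
through G parallel to ZB: direction (1/4, -1/6); meets PR at U = (2/7, 13/21)
U = P + t·(R−P) with t = -3/14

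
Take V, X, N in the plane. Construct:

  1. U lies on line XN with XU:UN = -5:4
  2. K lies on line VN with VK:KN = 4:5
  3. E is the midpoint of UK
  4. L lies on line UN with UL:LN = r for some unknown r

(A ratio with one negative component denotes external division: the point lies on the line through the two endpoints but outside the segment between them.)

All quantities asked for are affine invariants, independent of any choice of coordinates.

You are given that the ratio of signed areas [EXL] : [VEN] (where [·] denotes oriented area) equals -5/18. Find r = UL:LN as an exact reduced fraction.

r = 3

Choose coordinates V = (0, 0), X = (1, 0), N = (0, 1).
1. U lies on line XN with XU:UN = -5:4 ⇒ U = (-4, 5)
2. K lies on line VN with VK:KN = 4:5 ⇒ K = (0, 4/9)
3. E is the midpoint of UK ⇒ E = (-2, 49/18)
4. With UL:LN = r, write λ = r/(r+1) so L = U + λ·(N−U); L is affine-linear in λ
Every point depending on L is an affine combination of L and λ-independent points, so each such coordinate is linear in λ; the λ² term in each signed area is a multiple of (N−U)×(N−U) = 0, so 2·[EXL] and 2·[VEN] are each linear in λ. Evaluating at λ=0 and λ=1:
  2·[EXL] = -10/9·λ + 25/18,   2·[VEN] = -2
So [EXL]:[VEN] = (-10/9·λ + 25/18) / (-2). Setting this equal to -5/18:
  -10/9·λ + 25/18 = -5/18·(-2)  ⇒  λ = 3/4
Then r = λ/(1−λ) = (3/4)/(1/4) = 3. Check: with r = 3, L = (-1, 2) and [EXL]:[VEN] = -5/18 as required.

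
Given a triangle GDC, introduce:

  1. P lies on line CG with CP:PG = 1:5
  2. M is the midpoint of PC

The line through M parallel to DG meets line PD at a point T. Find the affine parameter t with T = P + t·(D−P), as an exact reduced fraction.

t = -1/10

Work in coordinates with G = (0, 0), D = (1, 0), C = (0, 1).
1. P lies on line CG with CP:PG = 1:5 ⇒ P = (0, 5/6)
2. M is the midpoint of PC ⇒ M = (0, 11/12)
through M parallel to DG: direction (-1, 0); meets PD at T = (-1/10, 11/12)
T = P + t·(D−P) with t = -1/10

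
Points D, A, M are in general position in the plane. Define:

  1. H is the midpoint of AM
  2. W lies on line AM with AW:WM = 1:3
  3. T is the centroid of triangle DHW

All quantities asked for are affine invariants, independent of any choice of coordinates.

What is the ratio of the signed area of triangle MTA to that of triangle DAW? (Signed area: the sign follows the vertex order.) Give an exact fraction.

Choose coordinates D = (0, 0), A = (1, 0), M = (0, 1).
1. H is the midpoint of AM ⇒ H = (1/2, 1/2)
2. W lies on line AM with AW:WM = 1:3 ⇒ W = (3/4, 1/4)
3. T is the centroid of triangle DHW ⇒ T = (5/12, 1/4)
2·[MTA] = 1/3, 2·[DAW] = 1/4
[MTA]:[DAW] = 1/3:1/4 = 4/3

[MTA]:[DAW] = 4/3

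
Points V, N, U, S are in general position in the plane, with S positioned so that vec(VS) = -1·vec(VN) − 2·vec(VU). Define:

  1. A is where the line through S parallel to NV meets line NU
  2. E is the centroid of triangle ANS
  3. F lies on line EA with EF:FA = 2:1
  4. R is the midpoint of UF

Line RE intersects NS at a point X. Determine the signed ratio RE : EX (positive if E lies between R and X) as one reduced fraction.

RE:EX = -7/12

Assign V = (0, 0), N = (1, 0), U = (0, 1), S = (-1, -2) — the answer is frame-independent, so this choice is without loss of generality.
1. A is where the line through S parallel to NV meets line NU ⇒ A = (3, -2)
2. E is the centroid of triangle ANS ⇒ E = (1, -4/3)
3. F lies on line EA with EF:FA = 2:1 ⇒ F = (7/3, -16/9)
4. R is the midpoint of UF ⇒ R = (7/6, -7/18)
line RE meets NS at X = (9/7, 2/7)
E = R + t·(X−R) with t = -7/5, so RE:EX = -7/5:12/5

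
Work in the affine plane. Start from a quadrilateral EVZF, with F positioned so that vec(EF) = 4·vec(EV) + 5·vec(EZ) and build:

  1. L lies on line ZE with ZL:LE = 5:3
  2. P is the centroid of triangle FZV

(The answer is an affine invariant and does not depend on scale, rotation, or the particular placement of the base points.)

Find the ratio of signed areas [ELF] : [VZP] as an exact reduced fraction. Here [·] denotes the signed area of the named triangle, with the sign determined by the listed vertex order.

Choose coordinates E = (0, 0), V = (1, 0), Z = (0, 1), F = (4, 5).
1. L lies on line ZE with ZL:LE = 5:3 ⇒ L = (0, 3/8)
2. P is the centroid of triangle FZV ⇒ P = (5/3, 2)
2·[ELF] = -3/2, 2·[VZP] = -8/3
[ELF]:[VZP] = -3/2:-8/3 = 9/16

[ELF]:[VZP] = 9/16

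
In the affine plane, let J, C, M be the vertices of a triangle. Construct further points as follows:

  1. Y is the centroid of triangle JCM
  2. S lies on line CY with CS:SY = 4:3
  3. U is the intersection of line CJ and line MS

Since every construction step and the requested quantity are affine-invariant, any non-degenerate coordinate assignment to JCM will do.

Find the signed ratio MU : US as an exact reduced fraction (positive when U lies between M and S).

MU:US = -21/4

Work in coordinates with J = (0, 0), C = (1, 0), M = (0, 1).
1. Y is the centroid of triangle JCM ⇒ Y = (1/3, 1/3)
2. S lies on line CY with CS:SY = 4:3 ⇒ S = (13/21, 4/21)
3. U is the intersection of line CJ and line MS ⇒ U = (13/17, 0)
U = M + t·(S−M) with t = 21/17, so MU:US = t:(1−t) = 21/17:-4/17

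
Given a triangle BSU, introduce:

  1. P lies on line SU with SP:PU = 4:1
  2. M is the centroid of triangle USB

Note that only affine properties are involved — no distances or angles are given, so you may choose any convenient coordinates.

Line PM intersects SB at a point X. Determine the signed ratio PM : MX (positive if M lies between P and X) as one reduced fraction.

Choose coordinates B = (0, 0), S = (1, 0), U = (0, 1).
1. P lies on line SU with SP:PU = 4:1 ⇒ P = (1/5, 4/5)
2. M is the centroid of triangle USB ⇒ M = (1/3, 1/3)
line PM meets SB at X = (3/7, 0)
M = P + t·(X−P) with t = 7/12, so PM:MX = 7/12:5/12

PM:MX = 7/5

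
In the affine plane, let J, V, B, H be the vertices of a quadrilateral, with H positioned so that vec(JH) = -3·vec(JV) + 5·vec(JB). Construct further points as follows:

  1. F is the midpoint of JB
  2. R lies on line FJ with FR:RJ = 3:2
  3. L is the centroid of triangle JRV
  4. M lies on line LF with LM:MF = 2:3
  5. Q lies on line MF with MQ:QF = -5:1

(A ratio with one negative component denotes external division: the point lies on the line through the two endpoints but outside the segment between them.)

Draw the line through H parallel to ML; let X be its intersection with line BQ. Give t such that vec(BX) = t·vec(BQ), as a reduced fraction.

Set J = (0, 0), V = (1, 0), B = (0, 1), H = (-3, 5); any affine frame gives the same invariant.
1. F is the midpoint of JB ⇒ F = (0, 1/2)
2. R lies on line FJ with FR:RJ = 3:2 ⇒ R = (0, 1/5)
3. L is the centroid of triangle JRV ⇒ L = (1/3, 1/15)
4. M lies on line LF with LM:MF = 2:3 ⇒ M = (1/5, 6/25)
5. Q lies on line MF with MQ:QF = -5:1 ⇒ Q = (-1/20, 113/200)
through H parallel to ML: direction (2/15, -13/75); meets BQ at X = (1/100, 1087/1000)
X = B + t·(Q−B) with t = -1/5

t = -1/5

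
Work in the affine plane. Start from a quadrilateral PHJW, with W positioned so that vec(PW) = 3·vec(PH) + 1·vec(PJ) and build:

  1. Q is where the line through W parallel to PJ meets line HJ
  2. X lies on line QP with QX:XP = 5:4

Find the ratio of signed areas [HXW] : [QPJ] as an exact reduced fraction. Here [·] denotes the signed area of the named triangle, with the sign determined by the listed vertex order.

Work in coordinates with P = (0, 0), H = (1, 0), J = (0, 1), W = (3, 1).
1. Q is where the line through W parallel to PJ meets line HJ ⇒ Q = (3, -2)
2. X lies on line QP with QX:XP = 5:4 ⇒ X = (4/3, -8/9)
2·[HXW] = 19/9, 2·[QPJ] = -3
[HXW]:[QPJ] = 19/9:-3 = -19/27

[HXW]:[QPJ] = -19/27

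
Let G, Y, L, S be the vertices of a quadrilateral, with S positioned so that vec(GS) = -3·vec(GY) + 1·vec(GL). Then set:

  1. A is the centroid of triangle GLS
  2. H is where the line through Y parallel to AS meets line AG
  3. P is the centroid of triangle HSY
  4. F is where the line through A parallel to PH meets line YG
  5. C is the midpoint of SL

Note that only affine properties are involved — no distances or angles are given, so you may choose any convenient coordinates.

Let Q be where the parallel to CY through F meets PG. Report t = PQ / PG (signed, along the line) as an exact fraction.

Work in coordinates with G = (0, 0), Y = (1, 0), L = (0, 1), S = (-3, 1).
1. A is the centroid of triangle GLS ⇒ A = (-1, 2/3)
2. H is where the line through Y parallel to AS meets line AG ⇒ H = (-1/3, 2/9)
3. P is the centroid of triangle HSY ⇒ P = (-7/9, 11/27)
4. F is where the line through A parallel to PH meets line YG ⇒ F = (3/5, 0)
5. C is the midpoint of SL ⇒ C = (-3/2, 1)
through F parallel to CY: direction (5/2, -1); meets PG at Q = (-126/65, 66/65)
Q = P + t·(G−P) with t = -97/65

t = -97/65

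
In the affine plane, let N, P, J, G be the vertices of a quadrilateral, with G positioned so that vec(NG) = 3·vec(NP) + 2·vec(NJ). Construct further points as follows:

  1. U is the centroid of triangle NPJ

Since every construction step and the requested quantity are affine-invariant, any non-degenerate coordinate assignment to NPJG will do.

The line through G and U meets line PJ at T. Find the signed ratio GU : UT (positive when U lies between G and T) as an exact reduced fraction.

Work in coordinates with N = (0, 0), P = (1, 0), J = (0, 1), G = (3, 2).
1. U is the centroid of triangle NPJ ⇒ U = (1/3, 1/3)
line GU meets PJ at T = (7/13, 6/13)
U = G + t·(T−G) with t = 13/12, so GU:UT = 13/12:-1/12

GU:UT = -13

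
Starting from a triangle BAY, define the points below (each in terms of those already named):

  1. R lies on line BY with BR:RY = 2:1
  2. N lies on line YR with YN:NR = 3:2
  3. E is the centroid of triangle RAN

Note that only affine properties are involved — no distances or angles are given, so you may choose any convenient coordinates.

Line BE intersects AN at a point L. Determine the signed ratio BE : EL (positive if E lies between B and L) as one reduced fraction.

Set B = (0, 0), A = (1, 0), Y = (0, 1); any affine frame gives the same invariant.
1. R lies on line BY with BR:RY = 2:1 ⇒ R = (0, 2/3)
2. N lies on line YR with YN:NR = 3:2 ⇒ N = (0, 4/5)
3. E is the centroid of triangle RAN ⇒ E = (1/3, 22/45)
line BE meets AN at L = (6/17, 44/85)
E = B + t·(L−B) with t = 17/18, so BE:EL = 17/18:1/18

BE:EL = 17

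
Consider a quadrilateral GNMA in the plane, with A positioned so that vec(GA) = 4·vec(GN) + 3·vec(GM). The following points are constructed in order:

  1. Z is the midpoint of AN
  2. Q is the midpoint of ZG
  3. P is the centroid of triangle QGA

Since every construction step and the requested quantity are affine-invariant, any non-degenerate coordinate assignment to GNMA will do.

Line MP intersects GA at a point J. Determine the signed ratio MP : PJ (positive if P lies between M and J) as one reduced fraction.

Choose coordinates G = (0, 0), N = (1, 0), M = (0, 1), A = (4, 3).
1. Z is the midpoint of AN ⇒ Z = (5/2, 3/2)
2. Q is the midpoint of ZG ⇒ Q = (5/4, 3/4)
3. P is the centroid of triangle QGA ⇒ P = (7/4, 5/4)
line MP meets GA at J = (28/17, 21/17)
P = M + t·(J−M) with t = 17/16, so MP:PJ = 17/16:-1/16

MP:PJ = -17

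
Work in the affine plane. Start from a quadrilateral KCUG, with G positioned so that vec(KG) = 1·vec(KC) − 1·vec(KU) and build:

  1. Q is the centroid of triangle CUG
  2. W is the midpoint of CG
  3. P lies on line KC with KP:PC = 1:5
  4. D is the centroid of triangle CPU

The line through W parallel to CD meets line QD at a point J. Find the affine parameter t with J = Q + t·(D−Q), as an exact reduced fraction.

Set K = (0, 0), C = (1, 0), U = (0, 1), G = (1, -1); any affine frame gives the same invariant.
1. Q is the centroid of triangle CUG ⇒ Q = (2/3, 0)
2. W is the midpoint of CG ⇒ W = (1, -1/2)
3. P lies on line KC with KP:PC = 1:5 ⇒ P = (1/6, 0)
4. D is the centroid of triangle CPU ⇒ D = (7/18, 1/3)
through W parallel to CD: direction (-11/18, 1/3); meets QD at J = (83/72, -7/12)
J = Q + t·(D−Q) with t = -7/4

t = -7/4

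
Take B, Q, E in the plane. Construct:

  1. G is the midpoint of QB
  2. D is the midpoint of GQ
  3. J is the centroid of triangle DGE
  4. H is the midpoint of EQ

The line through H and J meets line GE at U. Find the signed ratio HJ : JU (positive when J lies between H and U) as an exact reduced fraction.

Work in coordinates with B = (0, 0), Q = (1, 0), E = (0, 1).
1. G is the midpoint of QB ⇒ G = (1/2, 0)
2. D is the midpoint of GQ ⇒ D = (3/4, 0)
3. J is the centroid of triangle DGE ⇒ J = (5/12, 1/3)
4. H is the midpoint of EQ ⇒ H = (1/2, 1/2)
line HJ meets GE at U = (3/8, 1/4)
J = H + t·(U−H) with t = 2/3, so HJ:JU = 2/3:1/3

HJ:JU = 2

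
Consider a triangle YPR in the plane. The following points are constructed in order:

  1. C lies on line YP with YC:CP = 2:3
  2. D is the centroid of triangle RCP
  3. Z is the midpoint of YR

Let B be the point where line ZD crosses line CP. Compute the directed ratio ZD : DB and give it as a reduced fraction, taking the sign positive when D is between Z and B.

ZD:DB = 1/2

Choose coordinates Y = (0, 0), P = (1, 0), R = (0, 1).
1. C lies on line YP with YC:CP = 2:3 ⇒ C = (2/5, 0)
2. D is the centroid of triangle RCP ⇒ D = (7/15, 1/3)
3. Z is the midpoint of YR ⇒ Z = (0, 1/2)
line ZD meets CP at B = (7/5, 0)
D = Z + t·(B−Z) with t = 1/3, so ZD:DB = 1/3:2/3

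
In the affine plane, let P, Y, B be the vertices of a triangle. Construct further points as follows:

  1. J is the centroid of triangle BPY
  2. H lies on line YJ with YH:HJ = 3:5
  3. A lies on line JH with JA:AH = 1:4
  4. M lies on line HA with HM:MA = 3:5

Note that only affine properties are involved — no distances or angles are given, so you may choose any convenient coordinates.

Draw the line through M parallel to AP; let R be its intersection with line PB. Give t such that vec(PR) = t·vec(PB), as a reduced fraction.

t = -1/4

Set P = (0, 0), Y = (1, 0), B = (0, 1); any affine frame gives the same invariant.
1. J is the centroid of triangle BPY ⇒ J = (1/3, 1/3)
2. H lies on line YJ with YH:HJ = 3:5 ⇒ H = (3/4, 1/8)
3. A lies on line JH with JA:AH = 1:4 ⇒ A = (5/12, 7/24)
4. M lies on line HA with HM:MA = 3:5 ⇒ M = (5/8, 3/16)
through M parallel to AP: direction (-5/12, -7/24); meets PB at R = (0, -1/4)
R = P + t·(B−P) with t = -1/4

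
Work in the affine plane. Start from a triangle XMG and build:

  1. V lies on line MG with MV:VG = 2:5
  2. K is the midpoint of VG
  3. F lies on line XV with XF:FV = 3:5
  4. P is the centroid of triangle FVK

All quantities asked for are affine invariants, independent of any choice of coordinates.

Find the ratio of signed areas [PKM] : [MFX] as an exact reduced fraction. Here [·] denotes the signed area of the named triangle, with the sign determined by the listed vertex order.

Work in coordinates with X = (0, 0), M = (1, 0), G = (0, 1).
1. V lies on line MG with MV:VG = 2:5 ⇒ V = (5/7, 2/7)
2. K is the midpoint of VG ⇒ K = (5/14, 9/14)
3. F lies on line XV with XF:FV = 3:5 ⇒ F = (15/56, 3/28)
4. P is the centroid of triangle FVK ⇒ P = (25/56, 29/84)
2·[PKM] = -15/112, 2·[MFX] = 3/28
[PKM]:[MFX] = -15/112:3/28 = -5/4

[PKM]:[MFX] = -5/4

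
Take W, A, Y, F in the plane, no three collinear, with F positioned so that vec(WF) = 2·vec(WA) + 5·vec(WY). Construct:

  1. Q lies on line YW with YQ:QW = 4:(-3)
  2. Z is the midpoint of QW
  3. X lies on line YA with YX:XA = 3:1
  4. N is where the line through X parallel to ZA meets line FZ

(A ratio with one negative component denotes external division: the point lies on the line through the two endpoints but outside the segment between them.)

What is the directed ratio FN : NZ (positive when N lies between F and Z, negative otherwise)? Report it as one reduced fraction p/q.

FN:NZ = 23/5

Work in coordinates with W = (0, 0), A = (1, 0), Y = (0, 1), F = (2, 5).
1. Q lies on line YW with YQ:QW = 4:(-3) ⇒ Q = (0, -3)
2. Z is the midpoint of QW ⇒ Z = (0, -3/2)
3. X lies on line YA with YX:XA = 3:1 ⇒ X = (3/4, 1/4)
4. N is where the line through X parallel to ZA meets line FZ ⇒ N = (5/14, -19/56)
N = F + t·(Z−F) with t = 23/28, so FN:NZ = t:(1−t) = 23/28:5/28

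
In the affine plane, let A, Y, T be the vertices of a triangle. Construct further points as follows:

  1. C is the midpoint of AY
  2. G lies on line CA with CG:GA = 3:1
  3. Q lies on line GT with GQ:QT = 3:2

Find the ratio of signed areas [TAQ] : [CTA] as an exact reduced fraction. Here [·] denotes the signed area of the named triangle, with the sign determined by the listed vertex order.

[TAQ]:[CTA] = 1/10

Choose coordinates A = (0, 0), Y = (1, 0), T = (0, 1).
1. C is the midpoint of AY ⇒ C = (1/2, 0)
2. G lies on line CA with CG:GA = 3:1 ⇒ G = (1/8, 0)
3. Q lies on line GT with GQ:QT = 3:2 ⇒ Q = (1/20, 3/5)
2·[TAQ] = 1/20, 2·[CTA] = 1/2
[TAQ]:[CTA] = 1/20:1/2 = 1/10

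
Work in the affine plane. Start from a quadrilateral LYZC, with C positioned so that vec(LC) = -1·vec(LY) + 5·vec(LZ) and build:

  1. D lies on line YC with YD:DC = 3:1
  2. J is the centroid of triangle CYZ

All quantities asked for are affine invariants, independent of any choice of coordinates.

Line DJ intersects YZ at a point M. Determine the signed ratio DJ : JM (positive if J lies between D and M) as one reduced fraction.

DJ:JM = 5/4

Set L = (0, 0), Y = (1, 0), Z = (0, 1), C = (-1, 5); any affine frame gives the same invariant.
1. D lies on line YC with YD:DC = 3:1 ⇒ D = (-1/2, 15/4)
2. J is the centroid of triangle CYZ ⇒ J = (0, 2)
line DJ meets YZ at M = (2/5, 3/5)
J = D + t·(M−D) with t = 5/9, so DJ:JM = 5/9:4/9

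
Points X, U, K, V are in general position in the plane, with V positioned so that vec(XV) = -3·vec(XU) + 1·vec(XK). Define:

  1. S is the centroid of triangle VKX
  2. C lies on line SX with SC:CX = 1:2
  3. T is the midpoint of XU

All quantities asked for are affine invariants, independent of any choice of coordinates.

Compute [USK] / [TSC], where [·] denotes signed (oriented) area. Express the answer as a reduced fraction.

[USK]:[TSC] = -12

Assign X = (0, 0), U = (1, 0), K = (0, 1), V = (-3, 1) — the answer is frame-independent, so this choice is without loss of generality.
1. S is the centroid of triangle VKX ⇒ S = (-1, 2/3)
2. C lies on line SX with SC:CX = 1:2 ⇒ C = (-2/3, 4/9)
3. T is the midpoint of XU ⇒ T = (1/2, 0)
2·[USK] = -4/3, 2·[TSC] = 1/9
[USK]:[TSC] = -4/3:1/9 = -12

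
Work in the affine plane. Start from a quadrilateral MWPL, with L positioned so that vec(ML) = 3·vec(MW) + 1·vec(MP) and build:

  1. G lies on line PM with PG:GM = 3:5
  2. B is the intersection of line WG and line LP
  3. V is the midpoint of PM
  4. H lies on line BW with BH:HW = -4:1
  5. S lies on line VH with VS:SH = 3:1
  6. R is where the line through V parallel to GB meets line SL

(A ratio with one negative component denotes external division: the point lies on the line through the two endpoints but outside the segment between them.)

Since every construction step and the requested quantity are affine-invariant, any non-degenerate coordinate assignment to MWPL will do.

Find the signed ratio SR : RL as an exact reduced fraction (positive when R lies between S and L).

Work in coordinates with M = (0, 0), W = (1, 0), P = (0, 1), L = (3, 1).
1. G lies on line PM with PG:GM = 3:5 ⇒ G = (0, 5/8)
2. B is the intersection of line WG and line LP ⇒ B = (-3/5, 1)
3. V is the midpoint of PM ⇒ V = (0, 1/2)
4. H lies on line BW with BH:HW = -4:1 ⇒ H = (23/15, -1/3)
5. S lies on line VH with VS:SH = 3:1 ⇒ S = (23/20, -1/8)
6. R is where the line through V parallel to GB meets line SL ⇒ R = (392/365, -25/146)
R = S + t·(L−S) with t = -3/73, so SR:RL = t:(1−t) = -3/73:76/73

SR:RL = -3/76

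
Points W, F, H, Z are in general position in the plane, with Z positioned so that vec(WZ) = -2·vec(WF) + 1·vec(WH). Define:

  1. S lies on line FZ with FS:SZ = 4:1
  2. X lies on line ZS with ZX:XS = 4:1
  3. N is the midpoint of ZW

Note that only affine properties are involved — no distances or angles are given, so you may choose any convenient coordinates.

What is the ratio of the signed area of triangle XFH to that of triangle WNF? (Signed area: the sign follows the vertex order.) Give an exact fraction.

Work in coordinates with W = (0, 0), F = (1, 0), H = (0, 1), Z = (-2, 1).
1. S lies on line FZ with FS:SZ = 4:1 ⇒ S = (-7/5, 4/5)
2. X lies on line ZS with ZX:XS = 4:1 ⇒ X = (-38/25, 21/25)
3. N is the midpoint of ZW ⇒ N = (-1, 1/2)
2·[XFH] = 42/25, 2·[WNF] = -1/2
[XFH]:[WNF] = 42/25:-1/2 = -84/25

[XFH]:[WNF] = -84/25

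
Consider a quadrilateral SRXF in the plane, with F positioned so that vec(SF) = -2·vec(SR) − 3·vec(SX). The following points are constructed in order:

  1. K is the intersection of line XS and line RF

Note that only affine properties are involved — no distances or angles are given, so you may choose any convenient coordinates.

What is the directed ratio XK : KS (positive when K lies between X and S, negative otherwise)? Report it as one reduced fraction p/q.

XK:KS = -2

Work in coordinates with S = (0, 0), R = (1, 0), X = (0, 1), F = (-2, -3).
1. K is the intersection of line XS and line RF ⇒ K = (0, -1)
K = X + t·(S−X) with t = 2, so XK:KS = t:(1−t) = 2:-1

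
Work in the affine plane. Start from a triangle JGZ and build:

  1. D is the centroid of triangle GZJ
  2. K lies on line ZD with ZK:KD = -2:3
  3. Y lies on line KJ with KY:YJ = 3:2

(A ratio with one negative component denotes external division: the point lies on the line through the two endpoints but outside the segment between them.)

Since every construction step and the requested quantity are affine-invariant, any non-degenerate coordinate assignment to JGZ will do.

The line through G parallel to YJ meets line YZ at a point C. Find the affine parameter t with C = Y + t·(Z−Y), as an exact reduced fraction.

Choose coordinates J = (0, 0), G = (1, 0), Z = (0, 1).
1. D is the centroid of triangle GZJ ⇒ D = (1/3, 1/3)
2. K lies on line ZD with ZK:KD = -2:3 ⇒ K = (-2/3, 7/3)
3. Y lies on line KJ with KY:YJ = 3:2 ⇒ Y = (-4/15, 14/15)
through G parallel to YJ: direction (4/15, -14/15); meets YZ at C = (2/3, 7/6)
C = Y + t·(Z−Y) with t = 7/2

t = 7/2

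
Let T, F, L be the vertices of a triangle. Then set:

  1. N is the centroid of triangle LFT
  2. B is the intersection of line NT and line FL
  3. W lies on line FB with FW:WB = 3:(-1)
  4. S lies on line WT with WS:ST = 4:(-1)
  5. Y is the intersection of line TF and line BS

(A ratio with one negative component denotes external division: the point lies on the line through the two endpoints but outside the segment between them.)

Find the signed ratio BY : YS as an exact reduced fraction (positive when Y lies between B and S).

Work in coordinates with T = (0, 0), F = (1, 0), L = (0, 1).
1. N is the centroid of triangle LFT ⇒ N = (1/3, 1/3)
2. B is the intersection of line NT and line FL ⇒ B = (1/2, 1/2)
3. W lies on line FB with FW:WB = 3:(-1) ⇒ W = (1/4, 3/4)
4. S lies on line WT with WS:ST = 4:(-1) ⇒ S = (-1/12, -1/4)
5. Y is the intersection of line TF and line BS ⇒ Y = (1/9, 0)
Y = B + t·(S−B) with t = 2/3, so BY:YS = t:(1−t) = 2/3:1/3

BY:YS = 2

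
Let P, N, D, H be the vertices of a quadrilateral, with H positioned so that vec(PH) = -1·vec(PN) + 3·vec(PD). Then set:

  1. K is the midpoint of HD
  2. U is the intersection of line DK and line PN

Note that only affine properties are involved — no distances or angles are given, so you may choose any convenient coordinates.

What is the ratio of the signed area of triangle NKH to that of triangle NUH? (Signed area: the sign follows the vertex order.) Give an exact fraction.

[NKH]:[NUH] = 1/3

Work in coordinates with P = (0, 0), N = (1, 0), D = (0, 1), H = (-1, 3).
1. K is the midpoint of HD ⇒ K = (-1/2, 2)
2. U is the intersection of line DK and line PN ⇒ U = (1/2, 0)
2·[NKH] = -1/2, 2·[NUH] = -3/2
[NKH]:[NUH] = -1/2:-3/2 = 1/3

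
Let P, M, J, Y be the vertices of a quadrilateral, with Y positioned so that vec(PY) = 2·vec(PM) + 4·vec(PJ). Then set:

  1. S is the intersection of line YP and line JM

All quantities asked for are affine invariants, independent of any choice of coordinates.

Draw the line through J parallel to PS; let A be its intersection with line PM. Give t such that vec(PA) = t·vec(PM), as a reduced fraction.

t = -1/2

Choose coordinates P = (0, 0), M = (1, 0), J = (0, 1), Y = (2, 4).
1. S is the intersection of line YP and line JM ⇒ S = (1/3, 2/3)
through J parallel to PS: direction (1/3, 2/3); meets PM at A = (-1/2, 0)
A = P + t·(M−P) with t = -1/2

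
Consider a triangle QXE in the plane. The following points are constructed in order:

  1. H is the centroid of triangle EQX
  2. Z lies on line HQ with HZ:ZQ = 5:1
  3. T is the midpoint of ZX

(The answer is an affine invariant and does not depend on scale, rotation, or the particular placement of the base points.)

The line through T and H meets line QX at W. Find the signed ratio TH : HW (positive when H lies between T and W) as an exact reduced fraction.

Set Q = (0, 0), X = (1, 0), E = (0, 1); any affine frame gives the same invariant.
1. H is the centroid of triangle EQX ⇒ H = (1/3, 1/3)
2. Z lies on line HQ with HZ:ZQ = 5:1 ⇒ Z = (1/18, 1/18)
3. T is the midpoint of ZX ⇒ T = (19/36, 1/36)
line TH meets QX at W = (6/11, 0)
H = T + t·(W−T) with t = -11, so TH:HW = -11:12

TH:HW = -11/12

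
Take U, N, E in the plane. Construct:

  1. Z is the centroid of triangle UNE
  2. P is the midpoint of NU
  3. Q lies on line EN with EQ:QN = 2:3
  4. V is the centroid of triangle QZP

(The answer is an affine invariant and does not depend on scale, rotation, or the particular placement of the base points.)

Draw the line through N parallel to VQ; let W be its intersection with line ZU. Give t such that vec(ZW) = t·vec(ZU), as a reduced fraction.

t = -17/9

Choose coordinates U = (0, 0), N = (1, 0), E = (0, 1).
1. Z is the centroid of triangle UNE ⇒ Z = (1/3, 1/3)
2. P is the midpoint of NU ⇒ P = (1/2, 0)
3. Q lies on line EN with EQ:QN = 2:3 ⇒ Q = (2/5, 3/5)
4. V is the centroid of triangle QZP ⇒ V = (37/90, 14/45)
through N parallel to VQ: direction (-1/90, 13/45); meets ZU at W = (26/27, 26/27)
W = Z + t·(U−Z) with t = -17/9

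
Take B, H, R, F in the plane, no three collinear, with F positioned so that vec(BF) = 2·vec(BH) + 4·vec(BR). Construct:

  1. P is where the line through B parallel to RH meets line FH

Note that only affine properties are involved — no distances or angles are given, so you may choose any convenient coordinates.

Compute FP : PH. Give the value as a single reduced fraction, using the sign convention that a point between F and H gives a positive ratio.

FP:PH = -6

Assign B = (0, 0), H = (1, 0), R = (0, 1), F = (2, 4) — the answer is frame-independent, so this choice is without loss of generality.
1. P is where the line through B parallel to RH meets line FH ⇒ P = (4/5, -4/5)
P = F + t·(H−F) with t = 6/5, so FP:PH = t:(1−t) = 6/5:-1/5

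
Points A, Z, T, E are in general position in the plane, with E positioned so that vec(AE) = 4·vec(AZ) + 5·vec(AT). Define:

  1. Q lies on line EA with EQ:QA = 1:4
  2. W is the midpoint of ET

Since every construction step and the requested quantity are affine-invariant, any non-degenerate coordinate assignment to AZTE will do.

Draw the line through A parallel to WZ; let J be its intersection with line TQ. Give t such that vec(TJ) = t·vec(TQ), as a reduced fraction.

t = 5/33

Assign A = (0, 0), Z = (1, 0), T = (0, 1), E = (4, 5) — the answer is frame-independent, so this choice is without loss of generality.
1. Q lies on line EA with EQ:QA = 1:4 ⇒ Q = (16/5, 4)
2. W is the midpoint of ET ⇒ W = (2, 3)
through A parallel to WZ: direction (-1, -3); meets TQ at J = (16/33, 16/11)
J = T + t·(Q−T) with t = 5/33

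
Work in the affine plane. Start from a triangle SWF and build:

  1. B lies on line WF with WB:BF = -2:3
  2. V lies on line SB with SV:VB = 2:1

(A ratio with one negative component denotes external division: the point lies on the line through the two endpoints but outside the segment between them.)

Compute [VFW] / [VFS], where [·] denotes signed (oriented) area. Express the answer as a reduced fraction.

Work in coordinates with S = (0, 0), W = (1, 0), F = (0, 1).
1. B lies on line WF with WB:BF = -2:3 ⇒ B = (3, -2)
2. V lies on line SB with SV:VB = 2:1 ⇒ V = (2, -4/3)
2·[VFW] = -1/3, 2·[VFS] = 2
[VFW]:[VFS] = -1/3:2 = -1/6

[VFW]:[VFS] = -1/6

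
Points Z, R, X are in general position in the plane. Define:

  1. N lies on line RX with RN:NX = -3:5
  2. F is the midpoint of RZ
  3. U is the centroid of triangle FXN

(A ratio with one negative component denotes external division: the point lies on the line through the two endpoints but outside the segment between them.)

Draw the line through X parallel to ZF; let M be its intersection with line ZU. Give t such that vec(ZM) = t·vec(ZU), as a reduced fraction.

t = -6

Work in coordinates with Z = (0, 0), R = (1, 0), X = (0, 1).
1. N lies on line RX with RN:NX = -3:5 ⇒ N = (5/2, -3/2)
2. F is the midpoint of RZ ⇒ F = (1/2, 0)
3. U is the centroid of triangle FXN ⇒ U = (1, -1/6)
through X parallel to ZF: direction (1/2, 0); meets ZU at M = (-6, 1)
M = Z + t·(U−Z) with t = -6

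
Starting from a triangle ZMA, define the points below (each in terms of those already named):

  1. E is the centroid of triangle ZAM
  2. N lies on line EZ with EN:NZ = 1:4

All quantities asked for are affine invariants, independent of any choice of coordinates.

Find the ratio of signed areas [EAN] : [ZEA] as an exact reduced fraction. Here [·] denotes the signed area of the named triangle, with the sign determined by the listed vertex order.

Choose coordinates Z = (0, 0), M = (1, 0), A = (0, 1).
1. E is the centroid of triangle ZAM ⇒ E = (1/3, 1/3)
2. N lies on line EZ with EN:NZ = 1:4 ⇒ N = (4/15, 4/15)
2·[EAN] = 1/15, 2·[ZEA] = 1/3
[EAN]:[ZEA] = 1/15:1/3 = 1/5

[EAN]:[ZEA] = 1/5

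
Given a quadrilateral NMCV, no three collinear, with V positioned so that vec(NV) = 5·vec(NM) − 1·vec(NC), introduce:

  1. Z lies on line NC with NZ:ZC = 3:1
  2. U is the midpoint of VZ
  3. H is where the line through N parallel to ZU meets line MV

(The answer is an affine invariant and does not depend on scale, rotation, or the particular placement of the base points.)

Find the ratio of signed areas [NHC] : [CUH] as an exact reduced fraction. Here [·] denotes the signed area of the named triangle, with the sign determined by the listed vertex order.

[NHC]:[CUH] = 4/5

Set N = (0, 0), M = (1, 0), C = (0, 1), V = (5, -1); any affine frame gives the same invariant.
1. Z lies on line NC with NZ:ZC = 3:1 ⇒ Z = (0, 3/4)
2. U is the midpoint of VZ ⇒ U = (5/2, -1/8)
3. H is where the line through N parallel to ZU meets line MV ⇒ H = (-5/2, 7/8)
2·[NHC] = -5/2, 2·[CUH] = -25/8
[NHC]:[CUH] = -5/2:-25/8 = 4/5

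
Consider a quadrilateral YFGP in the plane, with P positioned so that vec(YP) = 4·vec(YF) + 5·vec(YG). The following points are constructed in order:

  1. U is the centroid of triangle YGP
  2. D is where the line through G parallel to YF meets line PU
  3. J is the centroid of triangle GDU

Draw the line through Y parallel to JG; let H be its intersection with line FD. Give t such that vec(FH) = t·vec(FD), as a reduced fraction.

Work in coordinates with Y = (0, 0), F = (1, 0), G = (0, 1), P = (4, 5).
1. U is the centroid of triangle YGP ⇒ U = (4/3, 2)
2. D is where the line through G parallel to YF meets line PU ⇒ D = (4/9, 1)
3. J is the centroid of triangle GDU ⇒ J = (16/27, 4/3)
through Y parallel to JG: direction (-16/27, -1/3); meets FD at H = (16/21, 3/7)
H = F + t·(D−F) with t = 3/7

t = 3/7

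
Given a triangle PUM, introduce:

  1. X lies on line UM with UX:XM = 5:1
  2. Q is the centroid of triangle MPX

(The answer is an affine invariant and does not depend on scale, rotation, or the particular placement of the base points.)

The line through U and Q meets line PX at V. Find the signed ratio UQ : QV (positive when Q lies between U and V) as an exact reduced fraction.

Work in coordinates with P = (0, 0), U = (1, 0), M = (0, 1).
1. X lies on line UM with UX:XM = 5:1 ⇒ X = (1/6, 5/6)
2. Q is the centroid of triangle MPX ⇒ Q = (1/18, 11/18)
line UQ meets PX at V = (11/96, 55/96)
Q = U + t·(V−U) with t = 16/15, so UQ:QV = 16/15:-1/15

UQ:QV = -16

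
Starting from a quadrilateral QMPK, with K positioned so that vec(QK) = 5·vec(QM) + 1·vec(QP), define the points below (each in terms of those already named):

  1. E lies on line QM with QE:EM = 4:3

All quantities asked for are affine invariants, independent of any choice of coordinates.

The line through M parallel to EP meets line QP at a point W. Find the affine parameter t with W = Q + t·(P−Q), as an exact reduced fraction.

t = 7/4

Choose coordinates Q = (0, 0), M = (1, 0), P = (0, 1), K = (5, 1).
1. E lies on line QM with QE:EM = 4:3 ⇒ E = (4/7, 0)
through M parallel to EP: direction (-4/7, 1); meets QP at W = (0, 7/4)
W = Q + t·(P−Q) with t = 7/4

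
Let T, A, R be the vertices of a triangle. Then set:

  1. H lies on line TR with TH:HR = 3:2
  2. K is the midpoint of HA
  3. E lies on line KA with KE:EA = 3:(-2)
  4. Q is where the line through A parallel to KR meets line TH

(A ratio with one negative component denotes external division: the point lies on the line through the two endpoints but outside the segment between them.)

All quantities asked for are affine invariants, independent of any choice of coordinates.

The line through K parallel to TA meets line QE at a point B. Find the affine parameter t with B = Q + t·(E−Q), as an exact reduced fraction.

Assign T = (0, 0), A = (1, 0), R = (0, 1) — the answer is frame-independent, so this choice is without loss of generality.
1. H lies on line TR with TH:HR = 3:2 ⇒ H = (0, 3/5)
2. K is the midpoint of HA ⇒ K = (1/2, 3/10)
3. E lies on line KA with KE:EA = 3:(-2) ⇒ E = (2, -3/5)
4. Q is where the line through A parallel to KR meets line TH ⇒ Q = (0, 7/5)
through K parallel to TA: direction (1, 0); meets QE at B = (11/10, 3/10)
B = Q + t·(E−Q) with t = 11/20

t = 11/20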